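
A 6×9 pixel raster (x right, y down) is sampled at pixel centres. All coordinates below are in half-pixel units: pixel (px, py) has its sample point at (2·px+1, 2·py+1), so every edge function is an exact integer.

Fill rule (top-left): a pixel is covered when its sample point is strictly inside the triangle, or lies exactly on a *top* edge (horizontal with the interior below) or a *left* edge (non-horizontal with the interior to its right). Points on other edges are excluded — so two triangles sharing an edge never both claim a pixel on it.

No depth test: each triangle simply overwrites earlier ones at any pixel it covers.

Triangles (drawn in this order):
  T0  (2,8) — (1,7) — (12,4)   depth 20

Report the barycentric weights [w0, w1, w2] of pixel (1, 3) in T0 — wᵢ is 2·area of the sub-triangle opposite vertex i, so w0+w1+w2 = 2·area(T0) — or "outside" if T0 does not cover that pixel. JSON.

T0:
  2·area = 14
  edge (2, 8)→(1, 7): d=(-1,-1) top-left  bias=+0
  edge (1, 7)→(12, 4): d=(11,-3) top-left  bias=+0
  edge (12, 4)→(2, 8): d=(-10,4) right/bottom  bias=-1
    (4,2)@(9, 5): e=[10,2,2] → █
    (5,2)@(11, 5): e=[12,8,-6] → ·
    (0,3)@(1, 7): e=[0,0,14] → █  [on edge]
    (1,3)@(3, 7): e=[2,6,6] → █
    (2,3)@(5, 7): e=[4,12,-2] → ·
    (4,3)@(9, 7): e=[8,24,-18] → ·
    (0,4)@(1, 9): e=[-2,22,-6] → ·
    (1,4)@(3, 9): e=[0,28,-14] → ·  [on edge]
    (2,5)@(5, 11): e=[0,56,-42] → ·  [on edge]
    (3,6)@(7, 13): e=[0,84,-70] → ·  [on edge]
    (4,7)@(9, 15): e=[0,112,-98] → ·  [on edge]
    (5,8)@(11, 17): e=[0,140,-126] → ·  [on edge]
  covered (3 px):
    · · · · · ·
    · · · · · ·
    · · · · █ ·
    █ █ · · · ·
    · · · · · ·
    · · · · · ·
    · · · · · ·
    · · · · · ·
    · · · · · ·

Final: [6,6,2]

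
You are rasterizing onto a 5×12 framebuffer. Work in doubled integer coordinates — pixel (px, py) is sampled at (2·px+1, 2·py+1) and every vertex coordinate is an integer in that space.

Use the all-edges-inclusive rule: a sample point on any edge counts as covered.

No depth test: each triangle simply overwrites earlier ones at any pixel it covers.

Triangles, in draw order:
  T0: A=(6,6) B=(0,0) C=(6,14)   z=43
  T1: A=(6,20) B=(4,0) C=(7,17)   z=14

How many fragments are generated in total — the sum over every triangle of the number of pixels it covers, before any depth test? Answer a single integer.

T0:
  2·area = 48  (B↔C swapped to make it positive)
  edge (6, 6)→(6, 14): d=(0,8) inclusive
  edge (6, 14)→(0, 0): d=(-6,-14) inclusive
  edge (0, 0)→(6, 6): d=(6,6) inclusive
    (0,0)@(1, 1): e=[40,8,0] → X  [on edge]
    (1,0)@(3, 1): e=[24,36,-12] → .
    (0,1)@(1, 3): e=[40,-4,12] → .
    (1,1)@(3, 3): e=[24,24,0] → X  [on edge]
    (2,1)@(5, 3): e=[8,52,-12] → .
    (1,2)@(3, 5): e=[24,12,12] → X
    (2,2)@(5, 5): e=[8,40,0] → X  [on edge]
    (3,2)@(7, 5): e=[-8,68,-12] → .
    (1,3)@(3, 7): e=[24,0,24] → X  [on edge]
    (3,3)@(7, 7): e=[-8,56,0] → .  [on edge]
    (1,4)@(3, 9): e=[24,-12,36] → .
    (2,4)@(5, 9): e=[8,16,24] → X
    (4,4)@(9, 9): e=[-24,72,0] → .  [on edge]
    (4,10)@(9, 21): e=[-24,0,72] → .  [on edge]
  covered (8 px):
    X . . . .
    . X . . .
    . X X . .
    . X X . .
    . . X . .
    . . X . .
    . . . . .
    . . . . .
    . . . . .
    . . . . .
    . . . . .
    . . . . .
T1:
  2·area = 26
  edge (6, 20)→(4, 0): d=(-2,-20) inclusive
  edge (4, 0)→(7, 17): d=(3,17) inclusive
  edge (7, 17)→(6, 20): d=(-1,3) inclusive
    (2,3)@(5, 7): e=[6,4,16] → X
    (3,3)@(7, 7): e=[46,-30,10] → .
    (2,4)@(5, 9): e=[2,10,14] → X
    (3,4)@(7, 9): e=[42,-24,8] → .
    (2,5)@(5, 11): e=[-2,16,12] → .
    (4,5)@(9, 11): e=[78,-52,0] → .  [on edge]
    (3,8)@(7, 17): e=[26,0,0] → X  [on edge]
    (4,8)@(9, 17): e=[66,-34,-6] → .
    (3,9)@(7, 19): e=[22,6,-2] → .
    (2,11)@(5, 23): e=[-26,52,0] → .  [on edge]
  covered (3 px):
    . . . . .
    . . . . .
    . . . . .
    . . X . .
    . . X . .
    . . . . .
    . . . . .
    . . . . .
    . . . X .
    . . . . .
    . . . . .
    . . . . .

Answer: 11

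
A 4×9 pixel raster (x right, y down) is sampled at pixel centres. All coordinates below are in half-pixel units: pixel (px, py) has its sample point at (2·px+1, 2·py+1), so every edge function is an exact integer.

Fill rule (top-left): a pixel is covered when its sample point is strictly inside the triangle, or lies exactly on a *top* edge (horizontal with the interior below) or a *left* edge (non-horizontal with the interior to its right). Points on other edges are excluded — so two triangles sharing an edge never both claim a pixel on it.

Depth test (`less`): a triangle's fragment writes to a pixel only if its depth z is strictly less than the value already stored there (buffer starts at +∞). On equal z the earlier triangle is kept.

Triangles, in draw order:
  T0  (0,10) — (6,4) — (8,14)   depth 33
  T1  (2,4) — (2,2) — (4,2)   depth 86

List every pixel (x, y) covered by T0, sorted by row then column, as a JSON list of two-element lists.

T0:
  2·area = 72
  edge (0, 10)→(6, 4): d=(6,-6) top-left  bias=+0
  edge (6, 4)→(8, 14): d=(2,10) right/bottom  bias=-1
  edge (8, 14)→(0, 10): d=(-8,-4) top-left  bias=+0
    (3,1)@(7, 3): e=[0,-12,84] → ·  [on edge]
    (2,2)@(5, 5): e=[0,12,60] → █  [on edge]
    (3,2)@(7, 5): e=[12,-8,68] → ·
    (1,3)@(3, 7): e=[0,36,36] → █  [on edge]
    (3,3)@(7, 7): e=[24,-4,52] → ·
    (0,4)@(1, 9): e=[0,60,12] → █  [on edge]
    (3,4)@(7, 9): e=[36,0,36] → ·  [on edge]
    (0,5)@(1, 11): e=[12,64,-4] → ·
    (1,5)@(3, 11): e=[24,44,4] → █
    (3,5)@(7, 11): e=[48,4,20] → █
    (1,6)@(3, 13): e=[36,48,-12] → ·
    (2,6)@(5, 13): e=[48,28,-4] → ·
  covered (10 px):
    · · · ·
    · · · ·
    · · █ ·
    · █ █ ·
    █ █ █ ·
    · █ █ █
    · · · █
    · · · ·
    · · · ·
T1:
  2·area = 4
  edge (2, 4)→(2, 2): d=(0,-2) top-left  bias=+0
  edge (2, 2)→(4, 2): d=(2,0) top-left  bias=+0
  edge (4, 2)→(2, 4): d=(-2,2) right/bottom  bias=-1
    (2,0)@(5, 1): e=[6,-2,0] → ·  [on edge]
    (1,1)@(3, 3): e=[2,2,0] → ·  [on edge]
    (0,2)@(1, 5): e=[-2,6,0] → ·  [on edge]
  covered (0 px):
    · · · ·
    · · · ·
    · · · ·
    · · · ·
    · · · ·
    · · · ·
    · · · ·
    · · · ·
    · · · ·

Answer: [[2,2],[1,3],[2,3],[0,4],[1,4],[2,4],[1,5],[2,5],[3,5],[3,6]]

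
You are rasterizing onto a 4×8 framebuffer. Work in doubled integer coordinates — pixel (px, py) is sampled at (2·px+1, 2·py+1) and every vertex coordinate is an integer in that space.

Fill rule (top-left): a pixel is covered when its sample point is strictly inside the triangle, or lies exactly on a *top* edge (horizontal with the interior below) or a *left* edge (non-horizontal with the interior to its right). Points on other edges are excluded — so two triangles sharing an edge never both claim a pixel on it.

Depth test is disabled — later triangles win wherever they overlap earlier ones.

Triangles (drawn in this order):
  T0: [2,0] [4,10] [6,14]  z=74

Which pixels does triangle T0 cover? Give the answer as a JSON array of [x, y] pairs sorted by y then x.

T0:
  2·area = 12  (B↔C swapped to make it positive)
  edge (2, 0)→(6, 14): d=(4,14) right/bottom  bias=-1
  edge (6, 14)→(4, 10): d=(-2,-4) top-left  bias=+0
  edge (4, 10)→(2, 0): d=(-2,-10) top-left  bias=+0
    (1,2)@(3, 5): e=[6,6,0] → #  [on edge]
    (2,2)@(5, 5): e=[-22,14,20] → ·
    (1,3)@(3, 7): e=[14,2,-4] → ·
    (2,5)@(5, 11): e=[2,2,8] → #
    (3,5)@(7, 11): e=[-26,10,28] → ·
    (2,6)@(5, 13): e=[10,-2,4] → ·
    (2,7)@(5, 15): e=[18,-6,0] → ·  [on edge]
  covered (2 px):
    · · · ·
    · · · ·
    · # · ·
    · · · ·
    · · · ·
    · · # ·
    · · · ·
    · · · ·

Result: [[1,2],[2,5]]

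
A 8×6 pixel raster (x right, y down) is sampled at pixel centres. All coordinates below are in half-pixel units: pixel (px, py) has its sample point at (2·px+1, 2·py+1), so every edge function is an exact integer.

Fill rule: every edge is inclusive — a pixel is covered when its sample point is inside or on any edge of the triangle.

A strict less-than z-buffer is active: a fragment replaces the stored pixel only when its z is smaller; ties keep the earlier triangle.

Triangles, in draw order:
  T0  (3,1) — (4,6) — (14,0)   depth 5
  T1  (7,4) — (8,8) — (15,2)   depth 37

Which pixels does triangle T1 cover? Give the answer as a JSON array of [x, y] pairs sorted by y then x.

T0:
  2·area = 56  (B↔C swapped to make it positive)
  edge (3, 1)→(14, 0): d=(11,-1) inclusive
  edge (14, 0)→(4, 6): d=(-10,6) inclusive
  edge (4, 6)→(3, 1): d=(-1,-5) inclusive
    (1,0)@(3, 1): e=[0,56,0] → #  [on edge]
    (2,0)@(5, 1): e=[2,44,10] → #
    (3,0)@(7, 1): e=[4,32,20] → #
    (4,0)@(9, 1): e=[6,20,30] → #
    (5,0)@(11, 1): e=[8,8,40] → #
    (6,0)@(13, 1): e=[10,-4,50] → ·
    (1,1)@(3, 3): e=[22,36,-2] → ·
    (2,1)@(5, 3): e=[24,24,8] → #
    (4,1)@(9, 3): e=[28,0,28] → #  [on edge]
    (5,1)@(11, 3): e=[30,-12,38] → ·
    (2,2)@(5, 5): e=[46,4,6] → #
    (3,2)@(7, 5): e=[48,-8,16] → ·
    (2,5)@(5, 11): e=[112,-56,0] → ·  [on edge]
  covered (9 px):
    · # # # # # · ·
    · · # # # · · ·
    · · # · · · · ·
    · · · · · · · ·
    · · · · · · · ·
    · · · · · · · ·
T1:
  2·area = 34  (B↔C swapped to make it positive)
  edge (7, 4)→(15, 2): d=(8,-2) inclusive
  edge (15, 2)→(8, 8): d=(-7,6) inclusive
  edge (8, 8)→(7, 4): d=(-1,-4) inclusive
    (5,1)@(11, 3): e=[0,17,17] → #  [on edge]
    (6,1)@(13, 3): e=[4,5,25] → #
    (7,1)@(15, 3): e=[8,-7,33] → ·
    (1,2)@(3, 5): e=[0,51,-17] → ·  [on edge]
    (4,2)@(9, 5): e=[12,15,7] → #
    (6,2)@(13, 5): e=[20,-9,23] → ·
    (4,3)@(9, 7): e=[28,1,5] → #
    (5,3)@(11, 7): e=[32,-11,13] → ·
    (4,4)@(9, 9): e=[44,-13,3] → ·
  covered (5 px):
    · · · · · · · ·
    · · · · · # # ·
    · · · · # # · ·
    · · · · # · · ·
    · · · · · · · ·
    · · · · · · · ·

Result: [[5,1],[6,1],[4,2],[5,2],[4,3]]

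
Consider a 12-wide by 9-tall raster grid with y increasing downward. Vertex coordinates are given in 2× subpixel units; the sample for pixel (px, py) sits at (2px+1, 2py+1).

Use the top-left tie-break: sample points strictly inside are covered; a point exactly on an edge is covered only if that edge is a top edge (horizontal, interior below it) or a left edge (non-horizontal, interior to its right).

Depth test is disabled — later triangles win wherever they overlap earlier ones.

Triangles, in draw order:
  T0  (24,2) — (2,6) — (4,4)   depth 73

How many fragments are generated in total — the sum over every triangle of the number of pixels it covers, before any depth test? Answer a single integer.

T0:
  2·area = 36
  edge (24, 2)→(2, 6): d=(-22,4) right/bottom  bias=-1
  edge (2, 6)→(4, 4): d=(2,-2) top-left  bias=+0
  edge (4, 4)→(24, 2): d=(20,-2) top-left  bias=+0
    (3,0)@(7, 1): e=[90,0,-54] → .  [on edge]
    (2,1)@(5, 3): e=[54,0,-18] → .  [on edge]
    (7,1)@(15, 3): e=[14,20,2] → X
    (8,1)@(17, 3): e=[6,24,6] → X
    (9,1)@(19, 3): e=[-2,28,10] → .
    (1,2)@(3, 5): e=[18,0,18] → X  [on edge]
    (2,2)@(5, 5): e=[10,4,22] → X
    (3,2)@(7, 5): e=[2,8,26] → X
    (4,2)@(9, 5): e=[-6,12,30] → .
    (7,2)@(15, 5): e=[-30,24,42] → .
    (8,2)@(17, 5): e=[-38,28,46] → .
    (0,3)@(1, 7): e=[-18,0,54] → .  [on edge]
  covered (5 px):
    . . . . . . . . . . . .
    . . . . . . . X X . . .
    . X X X . . . . . . . .
    . . . . . . . . . . . .
    . . . . . . . . . . . .
    . . . . . . . . . . . .
    . . . . . . . . . . . .
    . . . . . . . . . . . .
    . . . . . . . . . . . .

Answer: 5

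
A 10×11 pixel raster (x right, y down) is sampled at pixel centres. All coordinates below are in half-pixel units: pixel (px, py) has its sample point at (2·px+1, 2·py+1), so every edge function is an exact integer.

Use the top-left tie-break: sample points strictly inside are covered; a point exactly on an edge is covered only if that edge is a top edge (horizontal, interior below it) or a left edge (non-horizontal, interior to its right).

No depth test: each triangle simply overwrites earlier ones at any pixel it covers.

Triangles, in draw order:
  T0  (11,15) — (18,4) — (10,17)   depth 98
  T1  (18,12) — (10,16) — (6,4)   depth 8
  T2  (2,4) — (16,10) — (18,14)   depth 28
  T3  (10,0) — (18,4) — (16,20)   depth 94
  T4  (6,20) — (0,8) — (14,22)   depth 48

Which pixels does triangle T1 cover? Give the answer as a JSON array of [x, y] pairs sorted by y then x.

T0:
  2·area = 3
  edge (11, 15)→(18, 4): d=(7,-11) top-left  bias=+0
  edge (18, 4)→(10, 17): d=(-8,13) right/bottom  bias=-1
  edge (10, 17)→(11, 15): d=(1,-2) top-left  bias=+0
    (8,1)@(17, 3): e=[-18,21,0] → ·  [on edge]
    (7,3)@(15, 7): e=[-12,15,0] → ·  [on edge]
    (6,5)@(13, 11): e=[-6,9,0] → ·  [on edge]
    (5,7)@(11, 15): e=[0,3,0] → █  [on edge]
    (6,7)@(13, 15): e=[22,-23,4] → ·
    (5,8)@(11, 17): e=[14,-13,2] → ·
    (4,9)@(9, 19): e=[6,-3,0] → ·  [on edge]
  covered (1 px):
    · · · · · · · · · ·
    · · · · · · · · · ·
    · · · · · · · · · ·
    · · · · · · · · · ·
    · · · · · · · · · ·
    · · · · · · · · · ·
    · · · · · · · · · ·
    · · · · · █ · · · ·
    · · · · · · · · · ·
    · · · · · · · · · ·
    · · · · · · · · · ·
T1:
  2·area = 112
  edge (18, 12)→(10, 16): d=(-8,4) right/bottom  bias=-1
  edge (10, 16)→(6, 4): d=(-4,-12) top-left  bias=+0
  edge (6, 4)→(18, 12): d=(12,8) right/bottom  bias=-1
    (2,0)@(5, 1): e=[140,0,-28] → ·  [on edge]
    (3,2)@(7, 5): e=[100,8,4] → █
    (4,2)@(9, 5): e=[92,32,-12] → ·
    (3,3)@(7, 7): e=[84,0,28] → █  [on edge]
    (4,3)@(9, 7): e=[76,24,12] → █
    (5,3)@(11, 7): e=[68,48,-4] → ·
    (3,4)@(7, 9): e=[68,-8,52] → ·
    (4,4)@(9, 9): e=[60,16,36] → █
    (5,4)@(11, 9): e=[52,40,20] → █
    (6,4)@(13, 9): e=[44,64,4] → █
    (7,4)@(15, 9): e=[36,88,-12] → ·
    (4,5)@(9, 11): e=[44,8,60] → █
    (4,6)@(9, 13): e=[28,0,84] → █  [on edge]
    (5,9)@(11, 19): e=[-28,0,140] → ·  [on edge]
  covered (15 px):
    · · · · · · · · · ·
    · · · · · · · · · ·
    · · · █ · · · · · ·
    · · · █ █ · · · · ·
    · · · · █ █ █ · · ·
    · · · · █ █ █ █ · ·
    · · · · █ █ █ █ · ·
    · · · · · █ · · · ·
    · · · · · · · · · ·
    · · · · · · · · · ·
    · · · · · · · · · ·
T2:
  2·area = 44
  edge (2, 4)→(16, 10): d=(14,6) right/bottom  bias=-1
  edge (16, 10)→(18, 14): d=(2,4) right/bottom  bias=-1
  edge (18, 14)→(2, 4): d=(-16,-10) top-left  bias=+0
    (3,3)@(7, 7): e=[12,30,2] → █
    (4,3)@(9, 7): e=[0,22,22] → ·  [on edge]
    (3,4)@(7, 9): e=[40,34,-30] → ·
    (5,4)@(11, 9): e=[16,18,10] → █
    (6,4)@(13, 9): e=[4,10,30] → █
    (7,4)@(15, 9): e=[-8,2,50] → ·
    (5,5)@(11, 11): e=[44,22,-22] → ·
    (6,5)@(13, 11): e=[32,14,-2] → ·
    (7,5)@(15, 11): e=[20,6,18] → █
    (8,5)@(17, 11): e=[8,-2,38] → ·
    (7,6)@(15, 13): e=[48,10,-14] → ·
    (8,6)@(17, 13): e=[36,2,6] → █
  covered (5 px):
    · · · · · · · · · ·
    · · · · · · · · · ·
    · · · · · · · · · ·
    · · · █ · · · · · ·
    · · · · · █ █ · · ·
    · · · · · · · █ · ·
    · · · · · · · · █ ·
    · · · · · · · · · ·
    · · · · · · · · · ·
    · · · · · · · · · ·
    · · · · · · · · · ·
T3:
  2·area = 136
  edge (10, 0)→(18, 4): d=(8,4) right/bottom  bias=-1
  edge (18, 4)→(16, 20): d=(-2,16) right/bottom  bias=-1
  edge (16, 20)→(10, 0): d=(-6,-20) top-left  bias=+0
    (5,0)@(11, 1): e=[4,118,14] → █
    (6,0)@(13, 1): e=[-4,86,54] → ·
    (5,1)@(11, 3): e=[20,114,2] → █
    (6,1)@(13, 3): e=[12,82,42] → █
    (7,1)@(15, 3): e=[4,50,82] → █
    (8,1)@(17, 3): e=[-4,18,122] → ·
    (5,2)@(11, 5): e=[36,110,-10] → ·
    (6,2)@(13, 5): e=[28,78,30] → █
    (8,2)@(17, 5): e=[12,14,110] → █
    (9,2)@(19, 5): e=[4,-18,150] → ·
    (6,3)@(13, 7): e=[44,74,18] → █
    (9,3)@(19, 7): e=[20,-22,138] → ·
  covered (17 px):
    · · · · · █ · · · ·
    · · · · · █ █ █ · ·
    · · · · · · █ █ █ ·
    · · · · · · █ █ █ ·
    · · · · · · █ █ █ ·
    · · · · · · · █ █ ·
    · · · · · · · █ · ·
    · · · · · · · █ · ·
    · · · · · · · · · ·
    · · · · · · · · · ·
    · · · · · · · · · ·
T4:
  2·area = 84
  edge (6, 20)→(0, 8): d=(-6,-12) top-left  bias=+0
  edge (0, 8)→(14, 22): d=(14,14) right/bottom  bias=-1
  edge (14, 22)→(6, 20): d=(-8,-2) top-left  bias=+0
    (0,4)@(1, 9): e=[6,0,78] → ·  [on edge]
    (1,5)@(3, 11): e=[18,0,66] → ·  [on edge]
    (1,6)@(3, 13): e=[6,28,50] → █
    (2,6)@(5, 13): e=[30,0,54] → ·  [on edge]
    (1,7)@(3, 15): e=[-6,56,34] → ·
    (2,7)@(5, 15): e=[18,28,38] → █
    (3,7)@(7, 15): e=[42,0,42] → ·  [on edge]
    (2,8)@(5, 17): e=[6,56,22] → █
    (3,8)@(7, 17): e=[30,28,26] → █
    (4,8)@(9, 17): e=[54,0,30] → ·  [on edge]
    (2,9)@(5, 19): e=[-6,84,6] → ·
    (3,9)@(7, 19): e=[18,56,10] → █
    (5,9)@(11, 19): e=[66,0,18] → ·  [on edge]
    (6,10)@(13, 21): e=[78,0,6] → ·  [on edge]
  covered (7 px):
    · · · · · · · · · ·
    · · · · · · · · · ·
    · · · · · · · · · ·
    · · · · · · · · · ·
    · · · · · · · · · ·
    · · · · · · · · · ·
    · █ · · · · · · · ·
    · · █ · · · · · · ·
    · · █ █ · · · · · ·
    · · · █ █ · · · · ·
    · · · · · █ · · · ·

Result: [[3,2],[3,3],[4,3],[4,4],[5,4],[6,4],[4,5],[5,5],[6,5],[7,5],[4,6],[5,6],[6,6],[7,6],[5,7]]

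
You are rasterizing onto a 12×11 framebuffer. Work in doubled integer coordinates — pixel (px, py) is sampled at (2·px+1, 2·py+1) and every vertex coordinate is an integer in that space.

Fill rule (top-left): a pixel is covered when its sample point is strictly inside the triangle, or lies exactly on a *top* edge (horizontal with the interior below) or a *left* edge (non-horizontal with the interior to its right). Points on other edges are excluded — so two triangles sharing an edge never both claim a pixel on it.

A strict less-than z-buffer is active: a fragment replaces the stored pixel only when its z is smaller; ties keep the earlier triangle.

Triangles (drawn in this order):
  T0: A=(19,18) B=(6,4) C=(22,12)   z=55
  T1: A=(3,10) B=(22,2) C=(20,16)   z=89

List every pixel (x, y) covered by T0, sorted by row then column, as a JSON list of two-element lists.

T0:
  2·area = 120
  edge (19, 18)→(6, 4): d=(-13,-14) top-left  bias=+0
  edge (6, 4)→(22, 12): d=(16,8) right/bottom  bias=-1
  edge (22, 12)→(19, 18): d=(-3,6) right/bottom  bias=-1
    (3,2)@(7, 5): e=[1,8,111] → X
    (4,2)@(9, 5): e=[29,-8,99] → .
    (3,3)@(7, 7): e=[-25,40,105] → .
    (4,3)@(9, 7): e=[3,24,93] → X
    (5,3)@(11, 7): e=[31,8,81] → X
    (6,3)@(13, 7): e=[59,-8,69] → .
    (4,4)@(9, 9): e=[-23,56,87] → .
    (5,4)@(11, 9): e=[5,40,75] → X
    (6,4)@(13, 9): e=[33,24,63] → X
    (7,4)@(15, 9): e=[61,8,51] → X
    (8,4)@(17, 9): e=[89,-8,39] → .
    (5,5)@(11, 11): e=[-21,72,69] → .
  covered (17 px):
    . . . . . . . . . . . .
    . . . . . . . . . . . .
    . . . X . . . . . . . .
    . . . . X X . . . . . .
    . . . . . X X X . . . .
    . . . . . . X X X X . .
    . . . . . . . X X X X .
    . . . . . . . . X X . .
    . . . . . . . . . X . .
    . . . . . . . . . . . .
    . . . . . . . . . . . .
T1:
  2·area = 250
  edge (3, 10)→(22, 2): d=(19,-8) top-left  bias=+0
  edge (22, 2)→(20, 16): d=(-2,14) right/bottom  bias=-1
  edge (20, 16)→(3, 10): d=(-17,-6) top-left  bias=+0
    (10,1)@(21, 3): e=[11,12,227] → X
    (11,1)@(23, 3): e=[27,-16,239] → .
    (7,2)@(15, 5): e=[1,92,157] → X
    (8,2)@(17, 5): e=[17,64,169] → X
    (9,2)@(19, 5): e=[33,36,181] → X
    (11,2)@(23, 5): e=[65,-20,205] → .
    (5,3)@(11, 7): e=[7,144,99] → X
    (6,3)@(13, 7): e=[23,116,111] → X
    (11,3)@(23, 7): e=[103,-24,171] → .
    (3,4)@(7, 9): e=[13,196,41] → X
    (4,4)@(9, 9): e=[29,168,53] → X
    (10,4)@(21, 9): e=[125,0,125] → .  [on edge]
  covered (30 px):
    . . . . . . . . . . . .
    . . . . . . . . . . X .
    . . . . . . . X X X X .
    . . . . . X X X X X X .
    . . . X X X X X X X . .
    . . . X X X X X X X . .
    . . . . . . X X X X . .
    . . . . . . . . . X . .
    . . . . . . . . . . . .
    . . . . . . . . . . . .
    . . . . . . . . . . . .

Answer: [[3,2],[4,3],[5,3],[5,4],[6,4],[7,4],[6,5],[7,5],[8,5],[9,5],[7,6],[8,6],[9,6],[10,6],[8,7],[9,7],[9,8]]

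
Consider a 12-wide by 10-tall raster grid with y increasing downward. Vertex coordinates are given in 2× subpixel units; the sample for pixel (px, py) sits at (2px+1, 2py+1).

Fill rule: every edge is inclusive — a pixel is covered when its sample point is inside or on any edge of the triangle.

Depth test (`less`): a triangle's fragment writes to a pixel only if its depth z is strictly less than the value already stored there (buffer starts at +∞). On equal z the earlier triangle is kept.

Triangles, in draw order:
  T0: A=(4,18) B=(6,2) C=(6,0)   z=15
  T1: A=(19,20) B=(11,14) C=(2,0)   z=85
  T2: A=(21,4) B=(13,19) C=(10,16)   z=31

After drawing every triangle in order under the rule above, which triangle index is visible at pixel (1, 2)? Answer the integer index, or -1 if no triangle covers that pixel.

T0:
  2·area = 4  (B↔C swapped to make it positive)
  edge (4, 18)→(6, 0): d=(2,-18) inclusive
  edge (6, 0)→(6, 2): d=(0,2) inclusive
  edge (6, 2)→(4, 18): d=(-2,16) inclusive
    (2,4)@(5, 9): e=[0,2,2] → #  [on edge]
    (3,4)@(7, 9): e=[36,-2,-30] → ·
    (2,5)@(5, 11): e=[4,2,-2] → ·
  covered (1 px):
    · · · · · · · · · · · ·
    · · · · · · · · · · · ·
    · · · · · · · · · · · ·
    · · · · · · · · · · · ·
    · · # · · · · · · · · ·
    · · · · · · · · · · · ·
    · · · · · · · · · · · ·
    · · · · · · · · · · · ·
    · · · · · · · · · · · ·
    · · · · · · · · · · · ·
T1:
  2·area = 58
  edge (19, 20)→(11, 14): d=(-8,-6) inclusive
  edge (11, 14)→(2, 0): d=(-9,-14) inclusive
  edge (2, 0)→(19, 20): d=(17,20) inclusive
    (3,3)@(7, 7): e=[32,7,19] → #
    (4,3)@(9, 7): e=[44,35,-21] → ·
    (3,4)@(7, 9): e=[16,-11,53] → ·
    (4,4)@(9, 9): e=[28,17,13] → #
    (5,4)@(11, 9): e=[40,45,-27] → ·
    (3,5)@(7, 11): e=[0,-29,87] → ·  [on edge]
    (4,5)@(9, 11): e=[12,-1,47] → ·
    (5,5)@(11, 11): e=[24,27,7] → #
    (6,5)@(13, 11): e=[36,55,-33] → ·
    (5,6)@(11, 13): e=[8,9,41] → #
    (6,6)@(13, 13): e=[20,37,1] → #
    (7,6)@(15, 13): e=[32,65,-39] → ·
    (7,8)@(15, 17): e=[0,29,29] → #  [on edge]
  covered (7 px):
    · · · · · · · · · · · ·
    · · · · · · · · · · · ·
    · · · · · · · · · · · ·
    · · · # · · · · · · · ·
    · · · · # · · · · · · ·
    · · · · · # · · · · · ·
    · · · · · # # · · · · ·
    · · · · · · # · · · · ·
    · · · · · · · # · · · ·
    · · · · · · · · · · · ·
T2:
  2·area = 69
  edge (21, 4)→(13, 19): d=(-8,15) inclusive
  edge (13, 19)→(10, 16): d=(-3,-3) inclusive
  edge (10, 16)→(21, 4): d=(11,-12) inclusive
    (0,3)@(1, 7): e=[276,0,-207] → ·  [on edge]
    (9,3)@(19, 7): e=[6,54,9] → #
    (10,3)@(21, 7): e=[-24,60,33] → ·
    (1,4)@(3, 9): e=[230,0,-161] → ·  [on edge]
    (8,4)@(17, 9): e=[20,42,7] → #
    (9,4)@(19, 9): e=[-10,48,31] → ·
    (2,5)@(5, 11): e=[184,0,-115] → ·  [on edge]
    (7,5)@(15, 11): e=[34,30,5] → #
    (9,5)@(19, 11): e=[-26,42,53] → ·
    (3,6)@(7, 13): e=[138,0,-69] → ·  [on edge]
    (6,6)@(13, 13): e=[48,18,3] → #
    (8,6)@(17, 13): e=[-12,30,51] → ·
    (4,7)@(9, 15): e=[92,0,-23] → ·  [on edge]
    (5,8)@(11, 17): e=[46,0,23] → #  [on edge]
    (6,9)@(13, 19): e=[0,0,69] → #  [on edge]
  covered (12 px):
    · · · · · · · · · · · ·
    · · · · · · · · · · · ·
    · · · · · · · · · · · ·
    · · · · · · · · · # · ·
    · · · · · · · · # · · ·
    · · · · · · · # # · · ·
    · · · · · · # # · · · ·
    · · · · · # # # · · · ·
    · · · · · # # · · · · ·
    · · · · · · # · · · · ·

Z-buffer (winner per pixel, '.' = empty):
  . . . . . . . . . . . .
  . . . . . . . . . . . .
  . . . . . . . . . . . .
  . . . 1 . . . . . 2 . .
  . . 0 . 1 . . . 2 . . .
  . . . . . 1 . 2 2 . . .
  . . . . . 1 2 2 . . . .
  . . . . . 2 2 2 . . . .
  . . . . . 2 2 1 . . . .
  . . . . . . 2 . . . . .

Answer: -1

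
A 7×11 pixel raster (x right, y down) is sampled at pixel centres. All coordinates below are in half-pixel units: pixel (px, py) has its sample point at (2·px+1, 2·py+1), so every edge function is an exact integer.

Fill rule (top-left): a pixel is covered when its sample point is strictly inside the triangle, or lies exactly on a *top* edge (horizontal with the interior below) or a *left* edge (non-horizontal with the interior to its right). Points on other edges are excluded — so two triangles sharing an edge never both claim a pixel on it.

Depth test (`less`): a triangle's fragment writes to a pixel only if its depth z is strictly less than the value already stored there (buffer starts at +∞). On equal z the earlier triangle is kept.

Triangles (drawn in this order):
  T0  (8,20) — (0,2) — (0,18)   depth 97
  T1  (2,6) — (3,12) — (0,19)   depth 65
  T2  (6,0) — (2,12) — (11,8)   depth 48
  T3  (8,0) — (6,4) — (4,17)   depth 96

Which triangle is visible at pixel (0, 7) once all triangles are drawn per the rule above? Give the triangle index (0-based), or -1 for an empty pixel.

T0:
  2·area = 128  (B↔C swapped to make it positive)
  edge (8, 20)→(0, 18): d=(-8,-2) top-left  bias=+0
  edge (0, 18)→(0, 2): d=(0,-16) top-left  bias=+0
  edge (0, 2)→(8, 20): d=(8,18) right/bottom  bias=-1
    (0,2)@(1, 5): e=[106,16,6] → #
    (1,2)@(3, 5): e=[110,48,-30] → ·
    (0,3)@(1, 7): e=[90,16,22] → #
    (1,3)@(3, 7): e=[94,48,-14] → ·
    (0,4)@(1, 9): e=[74,16,38] → #
    (1,4)@(3, 9): e=[78,48,2] → #
    (2,4)@(5, 9): e=[82,80,-34] → ·
    (0,5)@(1, 11): e=[58,16,54] → #
    (2,5)@(5, 11): e=[66,80,-18] → ·
    (0,6)@(1, 13): e=[42,16,70] → #
    (2,6)@(5, 13): e=[50,80,-2] → ·
    (0,7)@(1, 15): e=[26,16,86] → #
  covered (16 px):
    · · · · · · ·
    · · · · · · ·
    # · · · · · ·
    # · · · · · ·
    # # · · · · ·
    # # · · · · ·
    # # · · · · ·
    # # # · · · ·
    # # # · · · ·
    · · # # · · ·
    · · · · · · ·
T1:
  2·area = 25
  edge (2, 6)→(3, 12): d=(1,6) right/bottom  bias=-1
  edge (3, 12)→(0, 19): d=(-3,7) right/bottom  bias=-1
  edge (0, 19)→(2, 6): d=(2,-13) top-left  bias=+0
    (0,6)@(1, 13): e=[13,11,1] → #
    (1,6)@(3, 13): e=[1,-3,27] → ·
    (0,7)@(1, 15): e=[15,5,5] → #
    (1,7)@(3, 15): e=[3,-9,31] → ·
    (0,8)@(1, 17): e=[17,-1,9] → ·
  covered (2 px):
    · · · · · · ·
    · · · · · · ·
    · · · · · · ·
    · · · · · · ·
    · · · · · · ·
    · · · · · · ·
    # · · · · · ·
    # · · · · · ·
    · · · · · · ·
    · · · · · · ·
    · · · · · · ·
T2:
  2·area = 92  (B↔C swapped to make it positive)
  edge (6, 0)→(11, 8): d=(5,8) right/bottom  bias=-1
  edge (11, 8)→(2, 12): d=(-9,4) right/bottom  bias=-1
  edge (2, 12)→(6, 0): d=(4,-12) top-left  bias=+0
    (2,1)@(5, 3): e=[23,69,0] → #  [on edge]
    (3,1)@(7, 3): e=[7,61,24] → #
    (4,1)@(9, 3): e=[-9,53,48] → ·
    (2,2)@(5, 5): e=[33,51,8] → #
    (4,2)@(9, 5): e=[1,35,56] → #
    (5,2)@(11, 5): e=[-15,27,80] → ·
    (2,3)@(5, 7): e=[43,33,16] → #
    (5,3)@(11, 7): e=[-5,9,88] → ·
    (1,4)@(3, 9): e=[69,23,0] → #  [on edge]
    (4,4)@(9, 9): e=[21,-1,72] → ·
    (1,5)@(3, 11): e=[79,5,8] → #
    (2,5)@(5, 11): e=[63,-3,32] → ·
    (0,7)@(1, 15): e=[115,-23,0] → ·  [on edge]
  covered (12 px):
    · · · · · · ·
    · · # # · · ·
    · · # # # · ·
    · · # # # · ·
    · # # # · · ·
    · # · · · · ·
    · · · · · · ·
    · · · · · · ·
    · · · · · · ·
    · · · · · · ·
    · · · · · · ·
T3:
  2·area = 18  (B↔C swapped to make it positive)
  edge (8, 0)→(4, 17): d=(-4,17) right/bottom  bias=-1
  edge (4, 17)→(6, 4): d=(2,-13) top-left  bias=+0
  edge (6, 4)→(8, 0): d=(2,-4) top-left  bias=+0
    (3,1)@(7, 3): e=[5,11,2] → #
    (4,1)@(9, 3): e=[-29,37,10] → ·
    (3,2)@(7, 5): e=[-3,15,6] → ·
    (2,5)@(5, 11): e=[7,1,10] → #
    (3,5)@(7, 11): e=[-27,27,18] → ·
    (2,6)@(5, 13): e=[-1,5,14] → ·
  covered (2 px):
    · · · · · · ·
    · · · # · · ·
    · · · · · · ·
    · · · · · · ·
    · · · · · · ·
    · · # · · · ·
    · · · · · · ·
    · · · · · · ·
    · · · · · · ·
    · · · · · · ·
    · · · · · · ·

Z-buffer (winner per pixel, '.' = empty):
  . . . . . . .
  . . 2 2 . . .
  0 . 2 2 2 . .
  0 . 2 2 2 . .
  0 2 2 2 . . .
  0 2 3 . . . .
  1 0 . . . . .
  1 0 0 . . . .
  0 0 0 . . . .
  . . 0 0 . . .
  . . . . . . .

Result: 1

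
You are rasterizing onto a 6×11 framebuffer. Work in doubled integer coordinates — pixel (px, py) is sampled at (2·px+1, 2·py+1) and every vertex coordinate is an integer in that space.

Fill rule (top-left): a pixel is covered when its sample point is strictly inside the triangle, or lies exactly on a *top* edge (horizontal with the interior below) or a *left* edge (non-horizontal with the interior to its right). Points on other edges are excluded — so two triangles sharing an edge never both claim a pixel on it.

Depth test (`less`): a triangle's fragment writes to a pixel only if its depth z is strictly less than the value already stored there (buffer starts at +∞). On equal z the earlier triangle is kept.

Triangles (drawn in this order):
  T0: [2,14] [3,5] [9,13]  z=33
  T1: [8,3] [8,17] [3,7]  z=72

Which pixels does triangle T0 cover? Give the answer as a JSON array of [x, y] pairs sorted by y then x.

T0:
  2·area = 62
  edge (2, 14)→(3, 5): d=(1,-9) top-left  bias=+0
  edge (3, 5)→(9, 13): d=(6,8) right/bottom  bias=-1
  edge (9, 13)→(2, 14): d=(-7,1) right/bottom  bias=-1
    (1,2)@(3, 5): e=[0,0,62] → .  [on edge]
    (1,3)@(3, 7): e=[2,12,48] → X
    (2,3)@(5, 7): e=[20,-4,46] → .
    (1,4)@(3, 9): e=[4,24,34] → X
    (2,4)@(5, 9): e=[22,8,32] → X
    (3,4)@(7, 9): e=[40,-8,30] → .
    (1,5)@(3, 11): e=[6,36,20] → X
    (3,5)@(7, 11): e=[42,4,16] → X
    (4,5)@(9, 11): e=[60,-12,14] → .
    (1,6)@(3, 13): e=[8,48,6] → X
    (4,6)@(9, 13): e=[62,0,0] → .  [on edge]
    (1,7)@(3, 15): e=[10,60,-8] → .
  covered (9 px):
    . . . . . .
    . . . . . .
    . . . . . .
    . X . . . .
    . X X . . .
    . X X X . .
    . X X X . .
    . . . . . .
    . . . . . .
    . . . . . .
    . . . . . .
T1:
  2·area = 70
  edge (8, 3)→(8, 17): d=(0,14) right/bottom  bias=-1
  edge (8, 17)→(3, 7): d=(-5,-10) top-left  bias=+0
  edge (3, 7)→(8, 3): d=(5,-4) top-left  bias=+0
    (0,1)@(1, 3): e=[98,0,-28] → .  [on edge]
    (3,2)@(7, 5): e=[14,50,6] → X
    (4,2)@(9, 5): e=[-14,70,14] → .
    (1,3)@(3, 7): e=[70,0,0] → X  [on edge]
    (2,3)@(5, 7): e=[42,20,8] → X
    (4,3)@(9, 7): e=[-14,60,24] → .
    (1,4)@(3, 9): e=[70,-10,10] → .
    (2,4)@(5, 9): e=[42,10,18] → X
    (4,4)@(9, 9): e=[-14,50,34] → .
    (2,5)@(5, 11): e=[42,0,28] → X  [on edge]
    (4,5)@(9, 11): e=[-14,40,44] → .
    (2,6)@(5, 13): e=[42,-10,38] → .
    (3,7)@(7, 15): e=[14,0,56] → X  [on edge]
    (4,9)@(9, 19): e=[-14,0,84] → .  [on edge]
  covered (10 px):
    . . . . . .
    . . . . . .
    . . . X . .
    . X X X . .
    . . X X . .
    . . X X . .
    . . . X . .
    . . . X . .
    . . . . . .
    . . . . . .
    . . . . . .

Result: [[1,3],[1,4],[2,4],[1,5],[2,5],[3,5],[1,6],[2,6],[3,6]]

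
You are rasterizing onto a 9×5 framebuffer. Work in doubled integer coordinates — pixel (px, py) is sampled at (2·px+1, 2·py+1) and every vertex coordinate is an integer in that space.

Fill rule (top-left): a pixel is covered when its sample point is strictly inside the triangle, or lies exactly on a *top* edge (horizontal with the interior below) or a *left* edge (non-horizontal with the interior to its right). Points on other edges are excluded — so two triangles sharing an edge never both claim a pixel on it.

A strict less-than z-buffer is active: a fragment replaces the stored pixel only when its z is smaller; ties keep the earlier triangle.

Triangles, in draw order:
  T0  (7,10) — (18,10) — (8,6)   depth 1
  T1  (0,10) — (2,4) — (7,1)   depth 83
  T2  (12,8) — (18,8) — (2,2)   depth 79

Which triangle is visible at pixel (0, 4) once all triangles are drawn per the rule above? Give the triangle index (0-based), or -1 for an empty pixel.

T0:
  2·area = 44  (B↔C swapped to make it positive)
  edge (7, 10)→(8, 6): d=(1,-4) top-left  bias=+0
  edge (8, 6)→(18, 10): d=(10,4) right/bottom  bias=-1
  edge (18, 10)→(7, 10): d=(-11,0) right/bottom  bias=-1
    (4,3)@(9, 7): e=[5,6,33] → #
    (5,3)@(11, 7): e=[13,-2,33] → ·
    (4,4)@(9, 9): e=[7,26,11] → #
    (5,4)@(11, 9): e=[15,18,11] → #
    (6,4)@(13, 9): e=[23,10,11] → #
    (7,4)@(15, 9): e=[31,2,11] → #
    (8,4)@(17, 9): e=[39,-6,11] → ·
  covered (5 px):
    · · · · · · · · ·
    · · · · · · · · ·
    · · · · · · · · ·
    · · · · # · · · ·
    · · · · # # # # ·
T1:
  2·area = 24
  edge (0, 10)→(2, 4): d=(2,-6) top-left  bias=+0
  edge (2, 4)→(7, 1): d=(5,-3) top-left  bias=+0
  edge (7, 1)→(0, 10): d=(-7,9) right/bottom  bias=-1
    (1,0)@(3, 1): e=[0,-12,36] → ·  [on edge]
    (3,0)@(7, 1): e=[24,0,0] → ·  [on edge]
    (2,1)@(5, 3): e=[16,4,4] → #
    (3,1)@(7, 3): e=[28,10,-14] → ·
    (1,2)@(3, 5): e=[8,8,8] → #
    (2,2)@(5, 5): e=[20,14,-10] → ·
    (0,3)@(1, 7): e=[0,12,12] → #  [on edge]
    (1,3)@(3, 7): e=[12,18,-6] → ·
    (0,4)@(1, 9): e=[4,22,-2] → ·
  covered (3 px):
    · · · · · · · · ·
    · · # · · · · · ·
    · # · · · · · · ·
    # · · · · · · · ·
    · · · · · · · · ·
T2:
  2·area = 36  (B↔C swapped to make it positive)
  edge (12, 8)→(2, 2): d=(-10,-6) top-left  bias=+0
  edge (2, 2)→(18, 8): d=(16,6) right/bottom  bias=-1
  edge (18, 8)→(12, 8): d=(-6,0) right/bottom  bias=-1
    (3,2)@(7, 5): e=[0,18,18] → #  [on edge]
    (4,2)@(9, 5): e=[12,6,18] → #
    (5,2)@(11, 5): e=[24,-6,18] → ·
    (3,3)@(7, 7): e=[-20,50,6] → ·
    (4,3)@(9, 7): e=[-8,38,6] → ·
    (5,3)@(11, 7): e=[4,26,6] → #
    (6,3)@(13, 7): e=[16,14,6] → #
    (7,3)@(15, 7): e=[28,2,6] → #
    (8,3)@(17, 7): e=[40,-10,6] → ·
    (5,4)@(11, 9): e=[-16,58,-6] → ·
    (6,4)@(13, 9): e=[-4,46,-6] → ·
    (7,4)@(15, 9): e=[8,34,-6] → ·
  covered (5 px):
    · · · · · · · · ·
    · · · · · · · · ·
    · · · # # · · · ·
    · · · · · # # # ·
    · · · · · · · · ·

Z-buffer (winner per pixel, '.' = empty):
  . . . . . . . . .
  . . 1 . . . . . .
  . 1 . 2 2 . . . .
  1 . . . 0 2 2 2 .
  . . . . 0 0 0 0 .

Answer: -1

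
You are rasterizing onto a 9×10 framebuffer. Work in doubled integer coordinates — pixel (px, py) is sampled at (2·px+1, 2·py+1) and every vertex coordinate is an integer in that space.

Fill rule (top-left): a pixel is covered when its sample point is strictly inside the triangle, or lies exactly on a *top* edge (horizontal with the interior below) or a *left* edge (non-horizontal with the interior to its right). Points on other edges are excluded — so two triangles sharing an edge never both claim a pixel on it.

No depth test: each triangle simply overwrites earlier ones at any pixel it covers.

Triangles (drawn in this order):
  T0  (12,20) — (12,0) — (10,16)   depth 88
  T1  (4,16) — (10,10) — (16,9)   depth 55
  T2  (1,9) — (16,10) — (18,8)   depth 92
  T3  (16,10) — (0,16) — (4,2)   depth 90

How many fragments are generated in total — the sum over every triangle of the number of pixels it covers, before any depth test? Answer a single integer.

T0:
  2·area = 40  (B↔C swapped to make it positive)
  edge (12, 20)→(10, 16): d=(-2,-4) top-left  bias=+0
  edge (10, 16)→(12, 0): d=(2,-16) top-left  bias=+0
  edge (12, 0)→(12, 20): d=(0,20) right/bottom  bias=-1
    (5,4)@(11, 9): e=[18,2,20] → █
    (6,4)@(13, 9): e=[26,34,-20] → ·
    (5,5)@(11, 11): e=[14,6,20] → █
    (6,5)@(13, 11): e=[22,38,-20] → ·
    (5,6)@(11, 13): e=[10,10,20] → █
    (6,6)@(13, 13): e=[18,42,-20] → ·
    (5,7)@(11, 15): e=[6,14,20] → █
    (6,7)@(13, 15): e=[14,46,-20] → ·
    (5,8)@(11, 17): e=[2,18,20] → █
    (6,8)@(13, 17): e=[10,50,-20] → ·
    (5,9)@(11, 19): e=[-2,22,20] → ·
  covered (5 px):
    · · · · · · · · ·
    · · · · · · · · ·
    · · · · · · · · ·
    · · · · · · · · ·
    · · · · · █ · · ·
    · · · · · █ · · ·
    · · · · · █ · · ·
    · · · · · █ · · ·
    · · · · · █ · · ·
    · · · · · · · · ·
T1:
  2·area = 30
  edge (4, 16)→(10, 10): d=(6,-6) top-left  bias=+0
  edge (10, 10)→(16, 9): d=(6,-1) top-left  bias=+0
  edge (16, 9)→(4, 16): d=(-12,7) right/bottom  bias=-1
    (8,1)@(17, 3): e=[0,-35,65] → ·  [on edge]
    (7,2)@(15, 5): e=[0,-25,55] → ·  [on edge]
    (6,3)@(13, 7): e=[0,-15,45] → ·  [on edge]
    (5,4)@(11, 9): e=[0,-5,35] → ·  [on edge]
    (4,5)@(9, 11): e=[0,5,25] → █  [on edge]
    (5,5)@(11, 11): e=[12,7,11] → █
    (6,5)@(13, 11): e=[24,9,-3] → ·
    (3,6)@(7, 13): e=[0,15,15] → █  [on edge]
    (5,6)@(11, 13): e=[24,19,-13] → ·
    (2,7)@(5, 15): e=[0,25,5] → █  [on edge]
    (3,7)@(7, 15): e=[12,27,-9] → ·
    (4,7)@(9, 15): e=[24,29,-23] → ·
    (1,8)@(3, 17): e=[0,35,-5] → ·  [on edge]
    (0,9)@(1, 19): e=[0,45,-15] → ·  [on edge]
  covered (5 px):
    · · · · · · · · ·
    · · · · · · · · ·
    · · · · · · · · ·
    · · · · · · · · ·
    · · · · · · · · ·
    · · · · █ █ · · ·
    · · · █ █ · · · ·
    · · █ · · · · · ·
    · · · · · · · · ·
    · · · · · · · · ·
T2:
  2·area = 32  (B↔C swapped to make it positive)
  edge (1, 9)→(18, 8): d=(17,-1) top-left  bias=+0
  edge (18, 8)→(16, 10): d=(-2,2) right/bottom  bias=-1
  edge (16, 10)→(1, 9): d=(-15,-1) top-left  bias=+0
    (0,4)@(1, 9): e=[0,32,0] → █  [on edge]
    (1,4)@(3, 9): e=[2,28,2] → █
    (2,4)@(5, 9): e=[4,24,4] → █
    (3,4)@(7, 9): e=[6,20,6] → █
    (4,4)@(9, 9): e=[8,16,8] → █
    (5,4)@(11, 9): e=[10,12,10] → █
    (6,4)@(13, 9): e=[12,8,12] → █
    (7,4)@(15, 9): e=[14,4,14] → █
    (8,4)@(17, 9): e=[16,0,16] → ·  [on edge]
    (0,5)@(1, 11): e=[34,28,-30] → ·
    (1,5)@(3, 11): e=[36,24,-28] → ·
    (2,5)@(5, 11): e=[38,20,-26] → ·
    (7,5)@(15, 11): e=[48,0,-16] → ·  [on edge]
    (6,6)@(13, 13): e=[80,0,-48] → ·  [on edge]
    (5,7)@(11, 15): e=[112,0,-80] → ·  [on edge]
    (4,8)@(9, 17): e=[144,0,-112] → ·  [on edge]
    (3,9)@(7, 19): e=[176,0,-144] → ·  [on edge]
  covered (8 px):
    · · · · · · · · ·
    · · · · · · · · ·
    · · · · · · · · ·
    · · · · · · · · ·
    █ █ █ █ █ █ █ █ ·
    · · · · · · · · ·
    · · · · · · · · ·
    · · · · · · · · ·
    · · · · · · · · ·
    · · · · · · · · ·
T3:
  2·area = 200
  edge (16, 10)→(0, 16): d=(-16,6) right/bottom  bias=-1
  edge (0, 16)→(4, 2): d=(4,-14) top-left  bias=+0
  edge (4, 2)→(16, 10): d=(12,8) right/bottom  bias=-1
    (2,1)@(5, 3): e=[178,18,4] → █
    (3,1)@(7, 3): e=[166,46,-12] → ·
    (2,2)@(5, 5): e=[146,26,28] → █
    (3,2)@(7, 5): e=[134,54,12] → █
    (4,2)@(9, 5): e=[122,82,-4] → ·
    (1,3)@(3, 7): e=[126,6,68] → █
    (4,3)@(9, 7): e=[90,90,20] → █
    (5,3)@(11, 7): e=[78,118,4] → █
    (6,3)@(13, 7): e=[66,146,-12] → ·
    (1,4)@(3, 9): e=[94,14,92] → █
    (6,4)@(13, 9): e=[34,154,12] → █
    (7,4)@(15, 9): e=[22,182,-4] → ·
  covered (25 px):
    · · · · · · · · ·
    · · █ · · · · · ·
    · · █ █ · · · · ·
    · █ █ █ █ █ · · ·
    · █ █ █ █ █ █ · ·
    · █ █ █ █ █ █ · ·
    █ █ █ █ · · · · ·
    █ · · · · · · · ·
    · · · · · · · · ·
    · · · · · · · · ·

Answer: 43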